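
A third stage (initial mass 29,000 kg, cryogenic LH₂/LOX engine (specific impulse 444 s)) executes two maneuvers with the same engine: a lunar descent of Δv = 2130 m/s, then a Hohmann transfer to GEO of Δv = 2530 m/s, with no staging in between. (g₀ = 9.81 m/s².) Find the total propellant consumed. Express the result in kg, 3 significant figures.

v_e = Isp · g₀ = 444 × 9.81 = 4355.6 m/s.
After the first burn: m = 29000 × exp(−2130/4355.6) = 29000 × 0.61323 = 17,783.7 kg.
After the second burn: m = 17,783.7 × exp(−2530/4355.6) = 17,783.7 × 0.55942 = 9,948.56 kg.
Total propellant = m₀ − m_final = 29000 − 9,948.56 = 19,051.44 kg.

total propellant consumed ≈ 19100 kg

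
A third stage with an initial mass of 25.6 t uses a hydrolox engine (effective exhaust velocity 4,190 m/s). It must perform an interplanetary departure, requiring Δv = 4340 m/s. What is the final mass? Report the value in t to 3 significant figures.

Using Δv = v_e ln(m₀/m_f): m₀/m_f = exp(Δv / v_e) = exp(4340 / 4190.0) = exp(1.0358) = 2.8174.
m_f = m₀ / 2.8174 = 25.6 / 2.8174 = 9.08639 t.

final mass ≈ 9.09 t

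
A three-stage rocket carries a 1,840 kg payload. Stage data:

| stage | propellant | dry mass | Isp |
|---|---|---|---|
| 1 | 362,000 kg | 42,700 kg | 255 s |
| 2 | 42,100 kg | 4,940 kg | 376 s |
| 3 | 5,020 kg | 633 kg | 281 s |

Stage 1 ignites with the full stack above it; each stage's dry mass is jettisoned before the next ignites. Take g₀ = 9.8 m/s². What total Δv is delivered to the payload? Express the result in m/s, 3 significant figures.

Ignition mass of stage 1 = 362,000+42,700 + 42,100+4,940 + 5,020+633 + 1,840 = 459,233 kg.
Stage 1: m₀ = 459,233 kg, m_f = 459,233 − 362,000 = 97,233 kg; Δv = 255×9.8×ln(4.723) = 2499.0×1.5524 ≈ 3880 m/s.
Stage 2: m₀ = 54,533 kg, m_f = 54,533 − 42,100 = 12,433 kg; Δv = 376×9.8×ln(4.386) = 3684.8×1.4785 ≈ 5448 m/s.
Stage 3: m₀ = 7,493 kg, m_f = 7,493 − 5,020 = 2,473 kg; Δv = 281×9.8×ln(3.03) = 2753.8×1.1085 ≈ 3053 m/s.
Total Δv = 3880 + 5448 + 3053 = 12381 m/s.

Δv ≈ 12400 m/s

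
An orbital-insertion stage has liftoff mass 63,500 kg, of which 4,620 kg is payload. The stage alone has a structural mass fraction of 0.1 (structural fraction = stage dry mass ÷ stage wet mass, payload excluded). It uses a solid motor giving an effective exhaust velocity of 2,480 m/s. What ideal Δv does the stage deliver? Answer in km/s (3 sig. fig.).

Δv ≈ 4.46 km/s

Stage wet mass = m₀ − payload = 63,500 − 4,620 = 58,880 kg.
Stage dry mass = ε × stage wet mass = 0.1 × 58,880 = 5,888 kg.
Burnout mass m_f = stage dry + payload = 5,888 + 4,620 = 10,508 kg.
Using Δv = v_e ln(m₀/m_f): Δv = v_e · ln(63,500/10,508) = 2480.0 × ln(6.043) = 2480.0 × 1.7989 ≈ 4461 m/s.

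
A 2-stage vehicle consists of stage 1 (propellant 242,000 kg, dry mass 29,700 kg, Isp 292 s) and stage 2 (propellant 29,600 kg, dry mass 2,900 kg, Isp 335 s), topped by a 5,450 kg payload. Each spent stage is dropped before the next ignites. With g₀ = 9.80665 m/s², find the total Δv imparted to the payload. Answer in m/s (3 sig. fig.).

Δv ≈ 9330 m/s

Ignition mass of stage 1 = 242,000+29,700 + 29,600+2,900 + 5,450 = 309,650 kg.
Stage 1: m₀ = 309,650 kg, m_f = 309,650 − 242,000 = 67,650 kg; Δv = 292×9.80665×ln(4.577) = 2863.5×1.5211 ≈ 4356 m/s.
Stage 2: m₀ = 37,950 kg, m_f = 37,950 − 29,600 = 8,350 kg; Δv = 335×9.80665×ln(4.545) = 3285.2×1.5140 ≈ 4974 m/s.
Total Δv = 4356 + 4974 = 9330 m/s.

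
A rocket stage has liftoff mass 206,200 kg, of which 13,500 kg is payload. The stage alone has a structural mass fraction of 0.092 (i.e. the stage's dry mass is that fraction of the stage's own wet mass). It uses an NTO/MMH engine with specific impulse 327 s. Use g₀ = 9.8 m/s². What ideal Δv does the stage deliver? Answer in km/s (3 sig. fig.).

Stage wet mass = m₀ − payload = 206,200 − 13,500 = 192,700 kg.
Stage dry mass = ε × stage wet mass = 0.092 × 192,700 = 17,728.4 kg.
Burnout mass m_f = stage dry + payload = 17,728.4 + 13,500 = 31,228.4 kg.
v_e = Isp · g₀ = 327 × 9.8 = 3204.6 m/s.
Using Δv = v_e ln(m₀/m_f): Δv = v_e · ln(206,200/31,228.4) = 3204.6 × ln(6.603) = 3204.6 × 1.8875 ≈ 6049 m/s.

Δv ≈ 6.05 km/s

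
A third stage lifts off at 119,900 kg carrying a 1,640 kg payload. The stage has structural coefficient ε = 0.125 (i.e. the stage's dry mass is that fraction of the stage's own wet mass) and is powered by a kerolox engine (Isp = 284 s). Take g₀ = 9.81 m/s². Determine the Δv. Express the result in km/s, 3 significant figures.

Δv ≈ 5.54 km/s

Stage wet mass = m₀ − payload = 119,900 − 1,640 = 118,260 kg.
Stage dry mass = ε × stage wet mass = 0.125 × 118,260 = 14,782.5 kg.
Burnout mass m_f = stage dry + payload = 14,782.5 + 1,640 = 16,422.5 kg.
v_e = Isp · g₀ = 284 × 9.81 = 2786.0 m/s.
Using Δv = v_e ln(m₀/m_f): Δv = v_e · ln(119,900/16,422.5) = 2786.0 × ln(7.301) = 2786.0 × 1.9880 ≈ 5539 m/s.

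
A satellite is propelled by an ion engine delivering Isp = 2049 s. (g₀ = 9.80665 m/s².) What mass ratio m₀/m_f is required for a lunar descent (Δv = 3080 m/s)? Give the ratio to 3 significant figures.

mass ratio ≈ 1.17

v_e = Isp · g₀ = 2049 × 9.80665 = 20093.8 m/s.
m₀/m_f = exp(Δv / v_e) = exp(3080 / 20093.8) = exp(0.1533) = 1.1657.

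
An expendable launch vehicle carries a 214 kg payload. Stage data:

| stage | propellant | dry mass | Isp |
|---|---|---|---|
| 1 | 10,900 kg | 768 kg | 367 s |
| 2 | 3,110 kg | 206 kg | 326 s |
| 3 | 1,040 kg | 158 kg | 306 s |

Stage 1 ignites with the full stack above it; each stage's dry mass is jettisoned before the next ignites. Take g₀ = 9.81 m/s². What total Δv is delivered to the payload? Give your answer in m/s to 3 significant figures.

Δv ≈ 11400 m/s

Ignition mass of stage 1 = 10,900+768 + 3,110+206 + 1,040+158 + 214 = 16,396 kg.
Stage 1: m₀ = 16,396 kg, m_f = 16,396 − 10,900 = 5,496 kg; Δv = 367×9.81×ln(2.983) = 3600.3×1.0930 ≈ 3935 m/s.
Stage 2: m₀ = 4,728 kg, m_f = 4,728 − 3,110 = 1,618 kg; Δv = 326×9.81×ln(2.922) = 3198.1×1.0723 ≈ 3429 m/s.
Stage 3: m₀ = 1,412 kg, m_f = 1,412 − 1,040 = 372 kg; Δv = 306×9.81×ln(3.796) = 3001.9×1.3339 ≈ 4004 m/s.
Total Δv = 3935 + 3429 + 4004 = 11368 m/s.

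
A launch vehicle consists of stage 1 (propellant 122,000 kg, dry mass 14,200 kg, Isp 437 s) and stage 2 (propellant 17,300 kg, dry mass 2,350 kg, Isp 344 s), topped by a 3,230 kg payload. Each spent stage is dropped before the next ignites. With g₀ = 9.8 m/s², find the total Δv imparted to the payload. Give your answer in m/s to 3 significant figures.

Δv ≈ 11000 m/s

Ignition mass of stage 1 = 122,000+14,200 + 17,300+2,350 + 3,230 = 159,080 kg.
Stage 1: m₀ = 159,080 kg, m_f = 159,080 − 122,000 = 37,080 kg; Δv = 437×9.8×ln(4.29) = 4282.6×1.4563 ≈ 6237 m/s.
Stage 2: m₀ = 22,880 kg, m_f = 22,880 − 17,300 = 5,580 kg; Δv = 344×9.8×ln(4.1) = 3371.2×1.4111 ≈ 4757 m/s.
Total Δv = 6237 + 4757 = 10994 m/s.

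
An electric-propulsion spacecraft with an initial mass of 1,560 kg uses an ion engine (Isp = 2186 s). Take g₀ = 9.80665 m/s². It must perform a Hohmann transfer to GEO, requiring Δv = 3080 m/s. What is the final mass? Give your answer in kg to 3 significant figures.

final mass ≈ 1350 kg

v_e = Isp · g₀ = 2186 × 9.80665 = 21437.3 m/s.
m₀/m_f = exp(Δv / v_e) = exp(3080 / 21437.3) = exp(0.1437) = 1.1545.
m_f = m₀ / 1.1545 = 1,560 / 1.1545 = 1,351.23 kg.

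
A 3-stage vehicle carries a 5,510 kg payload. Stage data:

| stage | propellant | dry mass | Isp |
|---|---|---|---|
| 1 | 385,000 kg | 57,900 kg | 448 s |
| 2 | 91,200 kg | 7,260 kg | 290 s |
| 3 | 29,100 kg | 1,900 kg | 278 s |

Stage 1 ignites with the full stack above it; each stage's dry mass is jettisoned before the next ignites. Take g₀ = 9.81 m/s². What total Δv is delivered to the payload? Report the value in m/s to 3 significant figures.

Ignition mass of stage 1 = 385,000+57,900 + 91,200+7,260 + 29,100+1,900 + 5,510 = 577,870 kg.
Stage 1: m₀ = 577,870 kg, m_f = 577,870 − 385,000 = 192,870 kg; Δv = 448×9.81×ln(2.996) = 4394.9×1.0973 ≈ 4823 m/s.
Stage 2: m₀ = 134,970 kg, m_f = 134,970 − 91,200 = 43,770 kg; Δv = 290×9.81×ln(3.084) = 2844.9×1.1261 ≈ 3204 m/s.
Stage 3: m₀ = 36,510 kg, m_f = 36,510 − 29,100 = 7,410 kg; Δv = 278×9.81×ln(4.927) = 2727.2×1.5948 ≈ 4349 m/s.
Total Δv = 4823 + 3204 + 4349 = 12376 m/s.

Δv ≈ 12400 m/s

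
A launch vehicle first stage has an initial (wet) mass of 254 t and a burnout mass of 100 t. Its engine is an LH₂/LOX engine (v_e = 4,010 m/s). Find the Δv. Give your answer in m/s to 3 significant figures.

Δv ≈ 3740 m/s

Rocket equation: Δv = v_e · ln(m₀/m_f) = 4010.0 × ln(2.54) = 4010.0 × 0.9322 ≈ 3738.0 m/s.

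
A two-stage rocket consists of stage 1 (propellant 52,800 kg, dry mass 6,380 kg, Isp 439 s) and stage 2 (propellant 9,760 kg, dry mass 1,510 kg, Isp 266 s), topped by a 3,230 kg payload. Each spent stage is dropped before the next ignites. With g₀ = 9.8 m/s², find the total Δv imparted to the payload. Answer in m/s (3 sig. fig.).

Δv ≈ 8340 m/s

Ignition mass of stage 1 = 52,800+6,380 + 9,760+1,510 + 3,230 = 73,680 kg.
Stage 1: m₀ = 73,680 kg, m_f = 73,680 − 52,800 = 20,880 kg; Δv = 439×9.8×ln(3.529) = 4302.2×1.2609 ≈ 5425 m/s.
Stage 2: m₀ = 14,500 kg, m_f = 14,500 − 9,760 = 4,740 kg; Δv = 266×9.8×ln(3.059) = 2606.8×1.1181 ≈ 2915 m/s.
Total Δv = 5425 + 2915 = 8340 m/s.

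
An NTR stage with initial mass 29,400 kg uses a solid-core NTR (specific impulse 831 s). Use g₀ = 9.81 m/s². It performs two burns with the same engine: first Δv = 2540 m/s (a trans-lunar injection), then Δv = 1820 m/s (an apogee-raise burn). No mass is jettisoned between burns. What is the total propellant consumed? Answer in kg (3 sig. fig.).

v_e = Isp · g₀ = 831 × 9.81 = 8152.1 m/s.
After the first burn: m = 29400 × exp(−2540/8152.1) = 29400 × 0.73229 = 21,529.3 kg.
After the second burn: m = 21,529.3 × exp(−1820/8152.1) = 21,529.3 × 0.79991 = 17,221.5 kg.
Total propellant = m₀ − m_final = 29400 − 17,221.5 = 12,178.5 kg.

total propellant consumed ≈ 12200 kg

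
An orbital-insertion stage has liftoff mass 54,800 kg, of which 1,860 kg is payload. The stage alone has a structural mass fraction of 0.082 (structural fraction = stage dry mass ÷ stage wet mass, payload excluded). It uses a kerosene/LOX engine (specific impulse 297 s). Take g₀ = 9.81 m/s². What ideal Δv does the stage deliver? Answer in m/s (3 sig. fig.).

Stage wet mass = m₀ − payload = 54,800 − 1,860 = 52,940 kg.
Stage dry mass = ε × stage wet mass = 0.082 × 52,940 = 4,341.08 kg.
Burnout mass m_f = stage dry + payload = 4,341.08 + 1,860 = 6,201.08 kg.
v_e = Isp · g₀ = 297 × 9.81 = 2913.6 m/s.
From the ideal rocket equation, Δv = v_e · ln(54,800/6,201.08) = 2913.6 × ln(8.837) = 2913.6 × 2.1790 ≈ 6349 m/s.

Δv ≈ 6350 m/s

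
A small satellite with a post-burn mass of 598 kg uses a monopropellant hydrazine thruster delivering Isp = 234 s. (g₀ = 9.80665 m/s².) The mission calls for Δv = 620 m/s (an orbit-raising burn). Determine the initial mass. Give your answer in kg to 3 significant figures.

v_e = Isp · g₀ = 234 × 9.80665 = 2294.8 m/s.
m₀/m_f = exp(Δv / v_e) = exp(620 / 2294.8) = exp(0.2702) = 1.3102.
m₀ = m_f × 1.3102 = 598 × 1.3102 = 783.5 kg.

initial mass ≈ 784 kg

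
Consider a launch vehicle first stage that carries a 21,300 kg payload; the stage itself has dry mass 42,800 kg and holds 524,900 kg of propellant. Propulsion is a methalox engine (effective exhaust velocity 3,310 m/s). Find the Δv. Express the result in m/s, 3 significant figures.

Δv ≈ 7340 m/s

m₀ = payload + dry + propellant = 21,300 + 42,800 + 524,900 = 589,000 kg.
m_f = payload + dry = 21,300 + 42,800 = 64,100 kg.
Using Δv = v_e ln(m₀/m_f): Δv = v_e · ln(m₀/m_f) = 3310.0 × ln(9.189) = 3310.0 × 2.2180 ≈ 7341.5 m/s.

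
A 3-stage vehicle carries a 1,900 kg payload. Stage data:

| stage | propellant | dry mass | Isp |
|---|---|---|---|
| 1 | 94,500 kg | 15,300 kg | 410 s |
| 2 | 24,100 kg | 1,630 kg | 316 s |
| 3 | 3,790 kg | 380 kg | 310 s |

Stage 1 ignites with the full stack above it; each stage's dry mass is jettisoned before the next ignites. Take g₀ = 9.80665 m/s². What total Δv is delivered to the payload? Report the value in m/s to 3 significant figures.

Δv ≈ 11800 m/s

Ignition mass of stage 1 = 94,500+15,300 + 24,100+1,630 + 3,790+380 + 1,900 = 141,600 kg.
Stage 1: m₀ = 141,600 kg, m_f = 141,600 − 94,500 = 47,100 kg; Δv = 410×9.80665×ln(3.006) = 4020.7×1.1007 ≈ 4426 m/s.
Stage 2: m₀ = 31,800 kg, m_f = 31,800 − 24,100 = 7,700 kg; Δv = 316×9.80665×ln(4.13) = 3098.9×1.4182 ≈ 4395 m/s.
Stage 3: m₀ = 6,070 kg, m_f = 6,070 − 3,790 = 2,280 kg; Δv = 310×9.80665×ln(2.662) = 3040.1×0.9792 ≈ 2977 m/s.
Total Δv = 4426 + 4395 + 2977 = 11798 m/s.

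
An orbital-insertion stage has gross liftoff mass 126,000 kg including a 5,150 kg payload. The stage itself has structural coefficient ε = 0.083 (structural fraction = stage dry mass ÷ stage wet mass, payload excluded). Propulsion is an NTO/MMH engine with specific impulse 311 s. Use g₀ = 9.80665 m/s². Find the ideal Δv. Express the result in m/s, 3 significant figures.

Δv ≈ 6450 m/s

Stage wet mass = m₀ − payload = 126,000 − 5,150 = 120,850 kg.
Stage dry mass = ε × stage wet mass = 0.083 × 120,850 = 10,030.6 kg.
Burnout mass m_f = stage dry + payload = 10,030.6 + 5,150 = 15,180.6 kg.
v_e = Isp · g₀ = 311 × 9.80665 = 3049.9 m/s.
Δv = v_e · ln(126,000/15,180.6) = 3049.9 × ln(8.3) = 3049.9 × 2.1163 ≈ 6454 m/s.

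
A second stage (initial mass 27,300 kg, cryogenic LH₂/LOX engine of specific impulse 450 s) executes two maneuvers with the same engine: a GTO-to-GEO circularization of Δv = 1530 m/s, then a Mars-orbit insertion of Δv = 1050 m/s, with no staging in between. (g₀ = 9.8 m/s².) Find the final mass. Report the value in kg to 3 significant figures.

final mass ≈ 15200 kg

v_e = Isp · g₀ = 450 × 9.8 = 4410.0 m/s.
After the first burn: m = 27300 × exp(−1530/4410.0) = 27300 × 0.70685 = 19,297 kg.
After the second burn: m = 19,297 × exp(−1050/4410.0) = 19,297 × 0.78813 = 15,208.5 kg.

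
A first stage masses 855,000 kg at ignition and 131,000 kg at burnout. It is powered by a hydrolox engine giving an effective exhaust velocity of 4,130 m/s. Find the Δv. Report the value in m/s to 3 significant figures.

Δv = v_e · ln(m₀/m_f) = 4130.0 × ln(6.527) = 4130.0 × 1.8759 ≈ 7747.5 m/s.

Δv ≈ 7750 m/s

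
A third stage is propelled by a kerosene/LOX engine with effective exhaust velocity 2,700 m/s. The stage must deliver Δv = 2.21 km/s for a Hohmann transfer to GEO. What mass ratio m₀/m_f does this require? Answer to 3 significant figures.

mass ratio ≈ 2.27

m₀/m_f = exp(Δv / v_e) = exp(2210 / 2700.0) = exp(0.8185) = 2.2671.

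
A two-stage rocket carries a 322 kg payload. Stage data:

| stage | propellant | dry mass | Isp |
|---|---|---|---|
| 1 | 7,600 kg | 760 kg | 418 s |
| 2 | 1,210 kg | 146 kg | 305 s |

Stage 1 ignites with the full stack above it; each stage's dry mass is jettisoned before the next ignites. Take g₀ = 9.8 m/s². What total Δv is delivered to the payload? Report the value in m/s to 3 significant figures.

Ignition mass of stage 1 = 7,600+760 + 1,210+146 + 322 = 10,038 kg.
Stage 1: m₀ = 10,038 kg, m_f = 10,038 − 7,600 = 2,438 kg; Δv = 418×9.8×ln(4.117) = 4096.4×1.4152 ≈ 5797 m/s.
Stage 2: m₀ = 1,678 kg, m_f = 1,678 − 1,210 = 468 kg; Δv = 305×9.8×ln(3.585) = 2989.0×1.2769 ≈ 3817 m/s.
Total Δv = 5797 + 3817 = 9614 m/s.

Δv ≈ 9610 m/s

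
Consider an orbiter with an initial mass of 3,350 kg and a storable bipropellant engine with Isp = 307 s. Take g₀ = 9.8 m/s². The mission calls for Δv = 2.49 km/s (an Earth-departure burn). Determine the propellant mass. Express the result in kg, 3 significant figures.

v_e = Isp · g₀ = 307 × 9.8 = 3008.6 m/s.
m₀/m_f = exp(Δv / v_e) = exp(2490 / 3008.6) = exp(0.8276) = 2.2879.
m_f = 3,350 / 2.2879 = 1,464.22 kg, so propellant = m₀ − m_f = 3,350 − 1,464.22 = 1,885.78 kg.

propellant mass ≈ 1890 kg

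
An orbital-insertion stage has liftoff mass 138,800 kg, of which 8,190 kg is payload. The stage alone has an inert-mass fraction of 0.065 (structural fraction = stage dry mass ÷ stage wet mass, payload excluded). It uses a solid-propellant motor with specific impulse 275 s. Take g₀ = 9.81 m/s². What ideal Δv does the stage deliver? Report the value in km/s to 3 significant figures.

Stage wet mass = m₀ − payload = 138,800 − 8,190 = 130,610 kg.
Stage dry mass = ε × stage wet mass = 0.065 × 130,610 = 8,489.65 kg.
Burnout mass m_f = stage dry + payload = 8,489.65 + 8,190 = 16,679.65 kg.
v_e = Isp · g₀ = 275 × 9.81 = 2697.8 m/s.
Δv = v_e · ln(138,800/16,679.65) = 2697.8 × ln(8.322) = 2697.8 × 2.1188 ≈ 5716 m/s.

Δv ≈ 5.72 km/s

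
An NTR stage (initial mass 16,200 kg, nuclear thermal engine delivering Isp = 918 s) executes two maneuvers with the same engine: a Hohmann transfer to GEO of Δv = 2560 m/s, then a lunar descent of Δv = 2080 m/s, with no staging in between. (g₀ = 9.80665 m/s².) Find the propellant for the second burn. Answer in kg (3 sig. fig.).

v_e = Isp · g₀ = 918 × 9.80665 = 9002.5 m/s.
After the first burn: m = 16200 × exp(−2560/9002.5) = 16200 × 0.75249 = 12,190.3 kg.
After the second burn: m = 12,190.3 × exp(−2080/9002.5) = 12,190.3 × 0.79370 = 9,675.44 kg.
Second-burn propellant = 12,190.3 − 9,675.44 = 2,514.86 kg.

propellant for the second burn ≈ 2510 kg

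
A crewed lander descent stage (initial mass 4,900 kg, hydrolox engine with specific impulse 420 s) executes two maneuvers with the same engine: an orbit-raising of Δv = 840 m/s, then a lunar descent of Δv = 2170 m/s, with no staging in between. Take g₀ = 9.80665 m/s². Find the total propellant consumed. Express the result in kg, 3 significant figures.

total propellant consumed ≈ 2540 kg

v_e = Isp · g₀ = 420 × 9.80665 = 4118.8 m/s.
After the first burn: m = 4900 × exp(−840/4118.8) = 4900 × 0.81551 = 3,996 kg.
After the second burn: m = 3,996 × exp(−2170/4118.8) = 3,996 × 0.59046 = 2,359.48 kg.
Total propellant = m₀ − m_final = 4900 − 2,359.48 = 2,540.52 kg.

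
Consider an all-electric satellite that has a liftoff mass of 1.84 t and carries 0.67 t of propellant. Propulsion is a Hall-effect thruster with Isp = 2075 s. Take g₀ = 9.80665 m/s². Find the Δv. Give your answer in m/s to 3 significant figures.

Δv ≈ 9210 m/s

v_e = Isp · g₀ = 2075 × 9.80665 = 20348.8 m/s.
m_f = m₀ − m_prop = 1.84 − 0.67 = 1.17 t.
By the Tsiolkovsky rocket equation, Δv = v_e · ln(m₀/m_f) = 20348.8 × ln(1.573) = 20348.8 × 0.4528 ≈ 9213.2 m/s.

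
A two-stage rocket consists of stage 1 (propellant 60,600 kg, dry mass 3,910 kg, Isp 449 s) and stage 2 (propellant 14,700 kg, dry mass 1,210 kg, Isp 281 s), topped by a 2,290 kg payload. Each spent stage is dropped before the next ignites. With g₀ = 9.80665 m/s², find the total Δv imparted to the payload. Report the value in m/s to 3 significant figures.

Δv ≈ 10400 m/s

Ignition mass of stage 1 = 60,600+3,910 + 14,700+1,210 + 2,290 = 82,710 kg.
Stage 1: m₀ = 82,710 kg, m_f = 82,710 − 60,600 = 22,110 kg; Δv = 449×9.80665×ln(3.741) = 4403.2×1.3193 ≈ 5809 m/s.
Stage 2: m₀ = 18,200 kg, m_f = 18,200 − 14,700 = 3,500 kg; Δv = 281×9.80665×ln(5.2) = 2755.7×1.6487 ≈ 4543 m/s.
Total Δv = 5809 + 4543 = 10352 m/s.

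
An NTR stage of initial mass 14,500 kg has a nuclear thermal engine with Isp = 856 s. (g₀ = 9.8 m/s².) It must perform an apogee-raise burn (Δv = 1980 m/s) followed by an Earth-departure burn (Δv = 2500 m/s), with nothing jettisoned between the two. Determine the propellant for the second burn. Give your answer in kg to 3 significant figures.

v_e = Isp · g₀ = 856 × 9.8 = 8388.8 m/s.
After the first burn: m = 14500 × exp(−1980/8388.8) = 14500 × 0.78976 = 11,451.5 kg.
After the second burn: m = 11,451.5 × exp(−2500/8388.8) = 11,451.5 × 0.74229 = 8,500.33 kg.
Second-burn propellant = 11,451.5 − 8,500.33 = 2,951.17 kg.

propellant for the second burn ≈ 2950 kg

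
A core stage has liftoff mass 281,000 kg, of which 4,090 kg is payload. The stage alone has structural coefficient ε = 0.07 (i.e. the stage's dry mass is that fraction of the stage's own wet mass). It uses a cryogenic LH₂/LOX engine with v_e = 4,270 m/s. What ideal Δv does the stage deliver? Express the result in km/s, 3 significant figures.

Stage wet mass = m₀ − payload = 281,000 − 4,090 = 276,910 kg.
Stage dry mass = ε × stage wet mass = 0.07 × 276,910 = 19,383.7 kg.
Burnout mass m_f = stage dry + payload = 19,383.7 + 4,090 = 23,473.7 kg.
Δv = v_e · ln(281,000/23,473.7) = 4270.0 × ln(11.97) = 4270.0 × 2.4825 ≈ 10600 m/s.

Δv ≈ 10.6 km/s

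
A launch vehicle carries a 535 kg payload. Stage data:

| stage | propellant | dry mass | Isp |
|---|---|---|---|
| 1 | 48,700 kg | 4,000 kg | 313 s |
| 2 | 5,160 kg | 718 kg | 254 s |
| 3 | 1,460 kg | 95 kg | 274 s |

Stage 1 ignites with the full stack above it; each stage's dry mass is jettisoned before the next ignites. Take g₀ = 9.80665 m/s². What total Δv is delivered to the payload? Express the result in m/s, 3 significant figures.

Δv ≈ 10800 m/s

Ignition mass of stage 1 = 48,700+4,000 + 5,160+718 + 1,460+95 + 535 = 60,668 kg.
Stage 1: m₀ = 60,668 kg, m_f = 60,668 − 48,700 = 11,968 kg; Δv = 313×9.80665×ln(5.069) = 3069.5×1.6232 ≈ 4982 m/s.
Stage 2: m₀ = 7,968 kg, m_f = 7,968 − 5,160 = 2,808 kg; Δv = 254×9.80665×ln(2.838) = 2490.9×1.0430 ≈ 2598 m/s.
Stage 3: m₀ = 2,090 kg, m_f = 2,090 − 1,460 = 630 kg; Δv = 274×9.80665×ln(3.317) = 2687.0×1.1992 ≈ 3222 m/s.
Total Δv = 4982 + 2598 + 3222 = 10802 m/s.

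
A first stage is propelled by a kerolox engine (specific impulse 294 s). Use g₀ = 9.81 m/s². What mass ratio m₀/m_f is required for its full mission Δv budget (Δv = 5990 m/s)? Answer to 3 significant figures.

mass ratio ≈ 7.98

v_e = Isp · g₀ = 294 × 9.81 = 2884.1 m/s.
From the ideal rocket equation, m₀/m_f = exp(Δv / v_e) = exp(5990 / 2884.1) = exp(2.0769) = 7.9795.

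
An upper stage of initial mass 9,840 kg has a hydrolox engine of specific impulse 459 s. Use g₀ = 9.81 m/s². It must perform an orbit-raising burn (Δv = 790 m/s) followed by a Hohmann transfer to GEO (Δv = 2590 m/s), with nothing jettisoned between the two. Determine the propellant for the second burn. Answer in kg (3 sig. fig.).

v_e = Isp · g₀ = 459 × 9.81 = 4502.8 m/s.
After the first burn: m = 9840 × exp(−790/4502.8) = 9840 × 0.83908 = 8,256.55 kg.
After the second burn: m = 8,256.55 × exp(−2590/4502.8) = 8,256.55 × 0.56259 = 4,645.05 kg.
Second-burn propellant = 8,256.55 − 4,645.05 = 3,611.5 kg.

propellant for the second burn ≈ 3610 kg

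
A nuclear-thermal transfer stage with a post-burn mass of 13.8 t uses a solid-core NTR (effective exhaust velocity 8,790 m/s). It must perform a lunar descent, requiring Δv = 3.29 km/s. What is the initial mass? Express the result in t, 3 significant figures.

m₀/m_f = exp(Δv / v_e) = exp(3290 / 8790.0) = exp(0.3743) = 1.4540.
m₀ = m_f × 1.4540 = 13.8 × 1.4540 = 20.0652 t.

initial mass ≈ 20.1 t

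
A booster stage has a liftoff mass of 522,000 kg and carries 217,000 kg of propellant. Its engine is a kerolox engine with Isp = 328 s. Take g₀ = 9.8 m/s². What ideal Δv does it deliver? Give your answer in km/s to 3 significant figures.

Δv ≈ 1.73 km/s

v_e = Isp · g₀ = 328 × 9.8 = 3214.4 m/s.
m_f = m₀ − m_prop = 522,000 − 217,000 = 305,000 kg.
Δv = v_e · ln(m₀/m_f) = 3214.4 × ln(1.711) = 3214.4 × 0.5374 ≈ 1727.3 m/s.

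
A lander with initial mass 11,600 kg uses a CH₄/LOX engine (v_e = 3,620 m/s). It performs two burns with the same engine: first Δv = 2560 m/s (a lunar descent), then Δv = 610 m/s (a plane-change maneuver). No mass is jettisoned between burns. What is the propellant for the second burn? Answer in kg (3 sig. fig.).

After the first burn: m = 11600 × exp(−2560/3620.0) = 11600 × 0.49303 = 5,719.15 kg.
After the second burn: m = 5,719.15 × exp(−610/3620.0) = 5,719.15 × 0.84492 = 4,832.22 kg.
Second-burn propellant = 5,719.15 − 4,832.22 = 886.93 kg.

propellant for the second burn ≈ 887 kg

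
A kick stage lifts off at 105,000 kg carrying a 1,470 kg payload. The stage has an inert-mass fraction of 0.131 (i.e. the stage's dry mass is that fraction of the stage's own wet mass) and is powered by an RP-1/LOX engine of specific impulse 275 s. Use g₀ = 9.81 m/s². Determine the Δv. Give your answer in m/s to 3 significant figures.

Stage wet mass = m₀ − payload = 105,000 − 1,470 = 103,530 kg.
Stage dry mass = ε × stage wet mass = 0.131 × 103,530 = 13,562.4 kg.
Burnout mass m_f = stage dry + payload = 13,562.4 + 1,470 = 15,032.4 kg.
v_e = Isp · g₀ = 275 × 9.81 = 2697.8 m/s.
Using Δv = v_e ln(m₀/m_f): Δv = v_e · ln(105,000/15,032.4) = 2697.8 × ln(6.985) = 2697.8 × 1.9438 ≈ 5244 m/s.

Δv ≈ 5240 m/s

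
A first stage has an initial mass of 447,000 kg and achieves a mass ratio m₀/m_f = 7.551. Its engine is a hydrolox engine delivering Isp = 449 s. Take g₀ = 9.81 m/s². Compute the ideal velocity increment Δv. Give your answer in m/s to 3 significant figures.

Δv ≈ 8900 m/s

v_e = Isp · g₀ = 449 × 9.81 = 4404.7 m/s.
Using Δv = v_e ln(m₀/m_f): Δv = v_e · ln(7.551) = 4404.7 × 2.0217 ≈ 8904.9 m/s.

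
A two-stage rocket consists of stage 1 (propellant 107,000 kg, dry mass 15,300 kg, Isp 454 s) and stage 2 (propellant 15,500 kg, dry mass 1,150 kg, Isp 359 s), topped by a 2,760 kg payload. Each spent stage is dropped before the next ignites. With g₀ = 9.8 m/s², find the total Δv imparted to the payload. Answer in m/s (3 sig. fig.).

Ignition mass of stage 1 = 107,000+15,300 + 15,500+1,150 + 2,760 = 141,710 kg.
Stage 1: m₀ = 141,710 kg, m_f = 141,710 − 107,000 = 34,710 kg; Δv = 454×9.8×ln(4.083) = 4449.2×1.4068 ≈ 6259 m/s.
Stage 2: m₀ = 19,410 kg, m_f = 19,410 − 15,500 = 3,910 kg; Δv = 359×9.8×ln(4.964) = 3518.2×1.6023 ≈ 5637 m/s.
Total Δv = 6259 + 5637 = 11896 m/s.

Δv ≈ 11900 m/s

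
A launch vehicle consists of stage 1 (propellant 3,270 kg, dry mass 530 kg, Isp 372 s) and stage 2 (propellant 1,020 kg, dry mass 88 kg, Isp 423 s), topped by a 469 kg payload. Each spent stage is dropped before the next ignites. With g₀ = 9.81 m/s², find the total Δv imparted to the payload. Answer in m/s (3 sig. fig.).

Δv ≈ 7740 m/s

Ignition mass of stage 1 = 3,270+530 + 1,020+88 + 469 = 5,377 kg.
Stage 1: m₀ = 5,377 kg, m_f = 5,377 − 3,270 = 2,107 kg; Δv = 372×9.81×ln(2.552) = 3649.3×0.9369 ≈ 3419 m/s.
Stage 2: m₀ = 1,577 kg, m_f = 1,577 − 1,020 = 557 kg; Δv = 423×9.81×ln(2.831) = 4149.6×1.0407 ≈ 4319 m/s.
Total Δv = 3419 + 4319 = 7738 m/s.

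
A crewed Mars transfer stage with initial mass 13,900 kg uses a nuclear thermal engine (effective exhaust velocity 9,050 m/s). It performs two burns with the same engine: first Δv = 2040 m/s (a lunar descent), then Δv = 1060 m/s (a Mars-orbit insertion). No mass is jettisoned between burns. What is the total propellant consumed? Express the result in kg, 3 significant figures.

After the first burn: m = 13900 × exp(−2040/9050.0) = 13900 × 0.79819 = 11,094.8 kg.
After the second burn: m = 11,094.8 × exp(−1060/9050.0) = 11,094.8 × 0.88947 = 9,868.49 kg.
Total propellant = m₀ − m_final = 13900 − 9,868.49 = 4,031.51 kg.

total propellant consumed ≈ 4030 kg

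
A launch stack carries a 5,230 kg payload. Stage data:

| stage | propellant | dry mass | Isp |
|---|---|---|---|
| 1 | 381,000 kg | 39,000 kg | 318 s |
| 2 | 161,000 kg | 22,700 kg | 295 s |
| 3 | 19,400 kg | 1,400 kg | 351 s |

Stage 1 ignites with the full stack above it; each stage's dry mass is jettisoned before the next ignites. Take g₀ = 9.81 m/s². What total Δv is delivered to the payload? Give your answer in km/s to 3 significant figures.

Ignition mass of stage 1 = 381,000+39,000 + 161,000+22,700 + 19,400+1,400 + 5,230 = 629,730 kg.
Stage 1: m₀ = 629,730 kg, m_f = 629,730 − 381,000 = 248,730 kg; Δv = 318×9.81×ln(2.532) = 3119.6×0.9289 ≈ 2898 m/s.
Stage 2: m₀ = 209,730 kg, m_f = 209,730 − 161,000 = 48,730 kg; Δv = 295×9.81×ln(4.304) = 2894.0×1.4595 ≈ 4224 m/s.
Stage 3: m₀ = 26,030 kg, m_f = 26,030 − 19,400 = 6,630 kg; Δv = 351×9.81×ln(3.926) = 3443.3×1.3676 ≈ 4709 m/s.
Total Δv = 2898 + 4224 + 4709 = 11831 m/s.

Δv ≈ 11.8 km/s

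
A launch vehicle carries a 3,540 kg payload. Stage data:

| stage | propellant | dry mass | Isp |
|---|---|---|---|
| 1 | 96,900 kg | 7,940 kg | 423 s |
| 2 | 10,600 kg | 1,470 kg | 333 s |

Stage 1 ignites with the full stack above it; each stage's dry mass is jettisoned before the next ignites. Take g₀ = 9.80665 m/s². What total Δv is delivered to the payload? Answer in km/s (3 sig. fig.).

Δv ≈ 10.5 km/s

Ignition mass of stage 1 = 96,900+7,940 + 10,600+1,470 + 3,540 = 120,450 kg.
Stage 1: m₀ = 120,450 kg, m_f = 120,450 − 96,900 = 23,550 kg; Δv = 423×9.80665×ln(5.115) = 4148.2×1.6321 ≈ 6770 m/s.
Stage 2: m₀ = 15,610 kg, m_f = 15,610 − 10,600 = 5,010 kg; Δv = 333×9.80665×ln(3.116) = 3265.6×1.1365 ≈ 3711 m/s.
Total Δv = 6770 + 3711 = 10481 m/s.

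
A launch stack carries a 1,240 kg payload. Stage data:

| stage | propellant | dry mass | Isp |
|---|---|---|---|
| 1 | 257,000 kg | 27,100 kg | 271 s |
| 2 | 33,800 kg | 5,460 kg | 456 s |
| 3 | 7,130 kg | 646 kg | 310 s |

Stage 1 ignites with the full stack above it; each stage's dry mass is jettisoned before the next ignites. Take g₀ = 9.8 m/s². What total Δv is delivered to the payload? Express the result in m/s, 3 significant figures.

Ignition mass of stage 1 = 257,000+27,100 + 33,800+5,460 + 7,130+646 + 1,240 = 332,376 kg.
Stage 1: m₀ = 332,376 kg, m_f = 332,376 − 257,000 = 75,376 kg; Δv = 271×9.8×ln(4.41) = 2655.8×1.4838 ≈ 3941 m/s.
Stage 2: m₀ = 48,276 kg, m_f = 48,276 − 33,800 = 14,476 kg; Δv = 456×9.8×ln(3.335) = 4468.8×1.2044 ≈ 5382 m/s.
Stage 3: m₀ = 9,016 kg, m_f = 9,016 − 7,130 = 1,886 kg; Δv = 310×9.8×ln(4.78) = 3038.0×1.5645 ≈ 4753 m/s.
Total Δv = 3941 + 5382 + 4753 = 14076 m/s.

Δv ≈ 14100 m/s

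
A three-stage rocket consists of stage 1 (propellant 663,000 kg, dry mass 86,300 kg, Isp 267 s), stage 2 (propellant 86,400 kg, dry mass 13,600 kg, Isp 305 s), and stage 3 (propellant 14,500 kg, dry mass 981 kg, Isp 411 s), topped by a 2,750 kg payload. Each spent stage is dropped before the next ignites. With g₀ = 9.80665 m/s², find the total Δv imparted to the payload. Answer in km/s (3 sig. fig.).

Δv ≈ 14.1 km/s

Ignition mass of stage 1 = 663,000+86,300 + 86,400+13,600 + 14,500+981 + 2,750 = 867,531 kg.
Stage 1: m₀ = 867,531 kg, m_f = 867,531 − 663,000 = 204,531 kg; Δv = 267×9.80665×ln(4.242) = 2618.4×1.4449 ≈ 3783 m/s.
Stage 2: m₀ = 118,231 kg, m_f = 118,231 − 86,400 = 31,831 kg; Δv = 305×9.80665×ln(3.714) = 2991.0×1.3122 ≈ 3925 m/s.
Stage 3: m₀ = 18,231 kg, m_f = 18,231 − 14,500 = 3,731 kg; Δv = 411×9.80665×ln(4.886) = 4030.5×1.5864 ≈ 6394 m/s.
Total Δv = 3783 + 3925 + 6394 = 14102 m/s.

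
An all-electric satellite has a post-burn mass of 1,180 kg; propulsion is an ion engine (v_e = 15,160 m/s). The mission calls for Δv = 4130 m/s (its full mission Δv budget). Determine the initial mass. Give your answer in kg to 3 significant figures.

m₀/m_f = exp(Δv / v_e) = exp(4130 / 15160.0) = exp(0.2724) = 1.3131.
m₀ = m_f × 1.3131 = 1,180 × 1.3131 = 1,549.46 kg.

initial mass ≈ 1550 kg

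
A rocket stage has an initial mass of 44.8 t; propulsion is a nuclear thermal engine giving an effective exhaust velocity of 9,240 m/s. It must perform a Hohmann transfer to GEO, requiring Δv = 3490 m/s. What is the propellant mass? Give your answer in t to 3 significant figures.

Rocket equation: m₀/m_f = exp(Δv / v_e) = exp(3490 / 9240.0) = exp(0.3777) = 1.4589.
m_f = 44.8 / 1.4589 = 30.7081 t, so propellant = m₀ − m_f = 44.8 − 30.7081 = 14.0919 t.

propellant mass ≈ 14.1 t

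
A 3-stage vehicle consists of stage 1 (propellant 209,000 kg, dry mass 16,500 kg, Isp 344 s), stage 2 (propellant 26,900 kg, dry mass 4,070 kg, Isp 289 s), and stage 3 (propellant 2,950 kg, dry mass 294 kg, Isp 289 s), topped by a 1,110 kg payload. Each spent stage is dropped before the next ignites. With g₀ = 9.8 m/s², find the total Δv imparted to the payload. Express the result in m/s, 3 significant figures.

Ignition mass of stage 1 = 209,000+16,500 + 26,900+4,070 + 2,950+294 + 1,110 = 260,824 kg.
Stage 1: m₀ = 260,824 kg, m_f = 260,824 − 209,000 = 51,824 kg; Δv = 344×9.8×ln(5.033) = 3371.2×1.6160 ≈ 5448 m/s.
Stage 2: m₀ = 35,324 kg, m_f = 35,324 − 26,900 = 8,424 kg; Δv = 289×9.8×ln(4.193) = 2832.2×1.4335 ≈ 4060 m/s.
Stage 3: m₀ = 4,354 kg, m_f = 4,354 − 2,950 = 1,404 kg; Δv = 289×9.8×ln(3.101) = 2832.2×1.1318 ≈ 3205 m/s.
Total Δv = 5448 + 4060 + 3205 = 12713 m/s.

Δv ≈ 12700 m/s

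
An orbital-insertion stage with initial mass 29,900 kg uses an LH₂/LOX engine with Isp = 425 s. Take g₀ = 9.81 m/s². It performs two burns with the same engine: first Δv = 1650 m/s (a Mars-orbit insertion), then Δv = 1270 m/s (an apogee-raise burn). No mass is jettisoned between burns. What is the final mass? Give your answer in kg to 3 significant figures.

final mass ≈ 14800 kg

v_e = Isp · g₀ = 425 × 9.81 = 4169.2 m/s.
After the first burn: m = 29900 × exp(−1650/4169.2) = 29900 × 0.67317 = 20,127.8 kg.
After the second burn: m = 20,127.8 × exp(−1270/4169.2) = 20,127.8 × 0.73741 = 14,842.4 kg.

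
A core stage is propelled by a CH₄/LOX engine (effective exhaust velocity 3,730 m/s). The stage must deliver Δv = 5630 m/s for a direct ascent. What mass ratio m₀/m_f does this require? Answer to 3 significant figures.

m₀/m_f = exp(Δv / v_e) = exp(5630 / 3730.0) = exp(1.5094) = 4.5239.

mass ratio ≈ 4.52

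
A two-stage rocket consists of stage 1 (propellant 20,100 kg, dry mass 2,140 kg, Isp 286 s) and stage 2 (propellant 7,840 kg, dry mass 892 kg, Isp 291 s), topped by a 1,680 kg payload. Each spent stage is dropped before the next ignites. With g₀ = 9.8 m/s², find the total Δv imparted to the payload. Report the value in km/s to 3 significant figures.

Δv ≈ 6.67 km/s

Ignition mass of stage 1 = 20,100+2,140 + 7,840+892 + 1,680 = 32,652 kg.
Stage 1: m₀ = 32,652 kg, m_f = 32,652 − 20,100 = 12,552 kg; Δv = 286×9.8×ln(2.601) = 2802.8×0.9560 ≈ 2680 m/s.
Stage 2: m₀ = 10,412 kg, m_f = 10,412 − 7,840 = 2,572 kg; Δv = 291×9.8×ln(4.048) = 2851.8×1.3983 ≈ 3988 m/s.
Total Δv = 2680 + 3988 = 6668 m/s.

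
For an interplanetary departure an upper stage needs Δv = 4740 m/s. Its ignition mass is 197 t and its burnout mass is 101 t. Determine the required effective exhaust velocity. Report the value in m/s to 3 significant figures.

v_e ≈ 7090 m/s

ln(m₀/m_f) = ln(197000/101000) = ln(1.95) = 0.6681.
Using Δv = v_e ln(m₀/m_f): v_e = Δv / ln(m₀/m_f) = 4740 / 0.6681 = 7094.9 m/s.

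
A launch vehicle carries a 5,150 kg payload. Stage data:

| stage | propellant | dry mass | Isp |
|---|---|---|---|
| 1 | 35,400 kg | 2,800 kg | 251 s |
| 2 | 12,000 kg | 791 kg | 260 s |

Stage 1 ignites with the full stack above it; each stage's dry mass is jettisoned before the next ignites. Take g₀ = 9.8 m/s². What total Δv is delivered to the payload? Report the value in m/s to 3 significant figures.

Δv ≈ 5270 m/s

Ignition mass of stage 1 = 35,400+2,800 + 12,000+791 + 5,150 = 56,141 kg.
Stage 1: m₀ = 56,141 kg, m_f = 56,141 − 35,400 = 20,741 kg; Δv = 251×9.8×ln(2.707) = 2459.8×0.9958 ≈ 2449 m/s.
Stage 2: m₀ = 17,941 kg, m_f = 17,941 − 12,000 = 5,941 kg; Δv = 260×9.8×ln(3.02) = 2548.0×1.1052 ≈ 2816 m/s.
Total Δv = 2449 + 2816 = 5265 m/s.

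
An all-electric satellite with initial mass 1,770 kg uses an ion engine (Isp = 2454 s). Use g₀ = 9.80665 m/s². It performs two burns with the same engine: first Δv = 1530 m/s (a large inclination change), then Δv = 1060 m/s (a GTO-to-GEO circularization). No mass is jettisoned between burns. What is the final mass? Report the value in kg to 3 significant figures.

final mass ≈ 1590 kg

v_e = Isp · g₀ = 2454 × 9.80665 = 24065.5 m/s.
After the first burn: m = 1770 × exp(−1530/24065.5) = 1770 × 0.93840 = 1,660.97 kg.
After the second burn: m = 1,660.97 × exp(−1060/24065.5) = 1,660.97 × 0.95691 = 1,589.4 kg.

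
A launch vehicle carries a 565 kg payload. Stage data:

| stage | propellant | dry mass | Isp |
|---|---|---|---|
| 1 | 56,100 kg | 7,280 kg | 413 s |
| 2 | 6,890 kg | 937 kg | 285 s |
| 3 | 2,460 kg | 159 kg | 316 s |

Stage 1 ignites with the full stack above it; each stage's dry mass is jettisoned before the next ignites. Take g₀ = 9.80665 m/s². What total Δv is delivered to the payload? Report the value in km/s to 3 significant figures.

Δv ≈ 13.0 km/s

Ignition mass of stage 1 = 56,100+7,280 + 6,890+937 + 2,460+159 + 565 = 74,391 kg.
Stage 1: m₀ = 74,391 kg, m_f = 74,391 − 56,100 = 18,291 kg; Δv = 413×9.80665×ln(4.067) = 4050.1×1.4029 ≈ 5682 m/s.
Stage 2: m₀ = 11,011 kg, m_f = 11,011 − 6,890 = 4,121 kg; Δv = 285×9.80665×ln(2.672) = 2794.9×0.9828 ≈ 2747 m/s.
Stage 3: m₀ = 3,184 kg, m_f = 3,184 − 2,460 = 724 kg; Δv = 316×9.80665×ln(4.398) = 3098.9×1.4811 ≈ 4590 m/s.
Total Δv = 5682 + 2747 + 4590 = 13019 m/s.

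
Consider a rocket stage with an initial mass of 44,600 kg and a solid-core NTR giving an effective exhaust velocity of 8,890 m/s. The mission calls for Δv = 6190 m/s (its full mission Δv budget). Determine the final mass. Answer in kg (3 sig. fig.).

final mass ≈ 22200 kg

m₀/m_f = exp(Δv / v_e) = exp(6190 / 8890.0) = exp(0.6963) = 2.0063.
m_f = m₀ / 2.0063 = 44,600 / 2.0063 = 22,230 kg.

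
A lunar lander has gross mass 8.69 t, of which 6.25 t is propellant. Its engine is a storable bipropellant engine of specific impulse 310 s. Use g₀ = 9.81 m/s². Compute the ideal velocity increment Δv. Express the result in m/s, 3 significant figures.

v_e = Isp · g₀ = 310 × 9.81 = 3041.1 m/s.
m_f = m₀ − m_prop = 8.69 − 6.25 = 2.44 t.
Using Δv = v_e ln(m₀/m_f): Δv = v_e · ln(m₀/m_f) = 3041.1 × ln(3.561) = 3041.1 × 1.2702 ≈ 3862.7 m/s.

Δv ≈ 3860 m/s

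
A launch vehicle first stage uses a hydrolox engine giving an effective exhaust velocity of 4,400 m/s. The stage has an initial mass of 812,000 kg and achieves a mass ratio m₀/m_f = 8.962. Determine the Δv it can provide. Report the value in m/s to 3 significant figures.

Δv ≈ 9650 m/s

Rocket equation: Δv = v_e · ln(8.962) = 4400.0 × 2.1930 ≈ 9649.2 m/s.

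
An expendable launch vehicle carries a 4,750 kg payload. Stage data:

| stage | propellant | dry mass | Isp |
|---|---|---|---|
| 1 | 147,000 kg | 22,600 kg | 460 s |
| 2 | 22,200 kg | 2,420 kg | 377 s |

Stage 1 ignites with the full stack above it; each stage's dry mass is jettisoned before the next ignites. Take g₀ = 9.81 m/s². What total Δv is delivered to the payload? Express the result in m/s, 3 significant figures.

Δv ≈ 11300 m/s

Ignition mass of stage 1 = 147,000+22,600 + 22,200+2,420 + 4,750 = 198,970 kg.
Stage 1: m₀ = 198,970 kg, m_f = 198,970 − 147,000 = 51,970 kg; Δv = 460×9.81×ln(3.829) = 4512.6×1.3425 ≈ 6058 m/s.
Stage 2: m₀ = 29,370 kg, m_f = 29,370 − 22,200 = 7,170 kg; Δv = 377×9.81×ln(4.096) = 3698.4×1.4101 ≈ 5215 m/s.
Total Δv = 6058 + 5215 = 11273 m/s.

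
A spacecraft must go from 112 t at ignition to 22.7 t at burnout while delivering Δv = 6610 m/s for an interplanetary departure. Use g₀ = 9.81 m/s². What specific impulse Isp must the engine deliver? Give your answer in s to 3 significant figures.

Isp ≈ 422 s

ln(m₀/m_f) = ln(112000/22700) = ln(4.934) = 1.5961.
By the Tsiolkovsky rocket equation, v_e = Δv / ln(m₀/m_f) = 6610 / 1.5961 = 4141.3 m/s.
Isp = v_e / g₀ = 4141.3 / 9.81 = 422.1 s.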